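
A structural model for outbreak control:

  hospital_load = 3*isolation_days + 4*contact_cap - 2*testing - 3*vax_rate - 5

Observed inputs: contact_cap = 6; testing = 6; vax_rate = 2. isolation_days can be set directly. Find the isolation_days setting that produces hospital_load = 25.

Substituting into the hospital_load equation gives hospital_load = 3*isolation_days + 1.
Solve 3*isolation_days + 1 = 25: isolation_days = (25 - 1) / 3 = 8.

isolation_days = 8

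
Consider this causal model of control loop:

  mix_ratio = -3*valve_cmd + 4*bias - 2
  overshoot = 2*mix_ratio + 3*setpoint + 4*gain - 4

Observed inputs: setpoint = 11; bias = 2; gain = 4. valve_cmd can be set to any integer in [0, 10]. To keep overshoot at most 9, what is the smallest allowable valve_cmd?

valve_cmd = 8

Substituting into the mix_ratio equation gives mix_ratio = -3*valve_cmd + 6.
Substituting into the overshoot equation gives overshoot = -6*valve_cmd + 57.
Require -6*valve_cmd + 57 ≤ 9, so valve_cmd ≥ 8.
The smallest integer in [0, 10] satisfying this is 8.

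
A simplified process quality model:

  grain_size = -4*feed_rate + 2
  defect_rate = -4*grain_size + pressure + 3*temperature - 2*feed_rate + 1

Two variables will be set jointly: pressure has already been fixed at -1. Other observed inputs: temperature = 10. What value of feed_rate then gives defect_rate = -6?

feed_rate = -2

With pressure held at -1:
Substituting into the defect_rate equation gives defect_rate = 14*feed_rate + 22.
Solve 14*feed_rate + 22 = -6: feed_rate = (-6 - 22) / 14 = -2.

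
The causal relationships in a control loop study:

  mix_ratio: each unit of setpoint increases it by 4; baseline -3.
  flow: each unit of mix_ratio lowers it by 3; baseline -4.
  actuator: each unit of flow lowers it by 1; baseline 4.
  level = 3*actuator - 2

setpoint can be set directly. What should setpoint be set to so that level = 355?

Substituting into the flow equation gives flow = -12*setpoint + 5.
This gives actuator = 12*setpoint - 1.
Substituting into the level equation gives level = 36*setpoint - 5.
Solve 36*setpoint - 5 = 355: setpoint = (355 + 5) / 36 = 10.

setpoint = 10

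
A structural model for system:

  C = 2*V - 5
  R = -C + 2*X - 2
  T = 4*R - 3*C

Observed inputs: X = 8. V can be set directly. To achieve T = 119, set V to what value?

V = -2

Substituting into the R equation gives R = -2*V + 19.
Substituting into the T equation gives T = -14*V + 91.
Solve -14*V + 91 = 119: V = (119 - 91) / -14 = -2.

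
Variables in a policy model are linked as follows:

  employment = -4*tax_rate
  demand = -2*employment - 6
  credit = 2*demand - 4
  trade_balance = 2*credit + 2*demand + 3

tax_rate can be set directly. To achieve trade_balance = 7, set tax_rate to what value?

Substituting into the demand equation gives demand = 8*tax_rate - 6.
So credit = 16*tax_rate - 16.
This gives trade_balance = 48*tax_rate - 41.
Solve 48*tax_rate - 41 = 7: tax_rate = (7 + 41) / 48 = 1.

tax_rate = 1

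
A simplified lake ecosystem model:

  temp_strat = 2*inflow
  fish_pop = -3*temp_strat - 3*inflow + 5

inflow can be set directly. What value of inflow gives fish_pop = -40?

Substituting into the fish_pop equation gives fish_pop = -9*inflow + 5.
Solve -9*inflow + 5 = -40: inflow = (-40 - 5) / -9 = 5.

inflow = 5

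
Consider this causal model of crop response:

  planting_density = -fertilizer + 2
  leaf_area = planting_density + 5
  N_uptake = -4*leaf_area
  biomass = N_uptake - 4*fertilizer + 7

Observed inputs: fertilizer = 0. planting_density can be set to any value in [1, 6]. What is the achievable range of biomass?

-37 to -17

Intervening on planting_density fixes its value directly, overriding its dependence on fertilizer.
Substituting into the N_uptake equation gives N_uptake = -4*planting_density - 20.
Substituting into the biomass equation gives biomass = -4*planting_density - 13.
Linear in planting_density, so extremes are at the endpoints: planting_density = 1 gives biomass = -17; planting_density = 6 gives biomass = -37.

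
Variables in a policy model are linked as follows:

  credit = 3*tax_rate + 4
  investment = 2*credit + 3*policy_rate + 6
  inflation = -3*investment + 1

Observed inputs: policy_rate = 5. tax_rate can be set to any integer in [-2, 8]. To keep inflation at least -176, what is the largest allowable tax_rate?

tax_rate = 5

Substituting into the investment equation gives investment = 6*tax_rate + 29.
Substituting into the inflation equation gives inflation = -18*tax_rate - 86.
Require -18*tax_rate - 86 ≥ -176, so tax_rate ≤ 5.
The largest integer in [-2, 8] satisfying this is 5.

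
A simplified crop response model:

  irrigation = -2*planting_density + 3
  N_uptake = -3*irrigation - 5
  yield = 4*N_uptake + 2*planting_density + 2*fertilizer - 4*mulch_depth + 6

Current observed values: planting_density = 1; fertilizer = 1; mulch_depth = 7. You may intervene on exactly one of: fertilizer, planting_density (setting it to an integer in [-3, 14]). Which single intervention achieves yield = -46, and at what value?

set fertilizer = 3

Intervening on fertilizer: with other inputs at their observed values, yield = 2*fertilizer - 52. Solving for -46 gives fertilizer = 3, within [-3, 14].
Intervening on planting_density: yield = 26*planting_density - 76. Reaching -46 requires planting_density = 15/13, not an integer.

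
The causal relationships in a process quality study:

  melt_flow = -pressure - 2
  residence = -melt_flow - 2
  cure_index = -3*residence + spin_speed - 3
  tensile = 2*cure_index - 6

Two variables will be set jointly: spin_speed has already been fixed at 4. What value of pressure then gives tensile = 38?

With spin_speed held at 4:
Substituting into the residence equation gives residence = pressure.
cure_index becomes -3*pressure + 1.
Substituting into the tensile equation gives tensile = -6*pressure - 4.
Solve -6*pressure - 4 = 38: pressure = (38 + 4) / -6 = -7.

pressure = -7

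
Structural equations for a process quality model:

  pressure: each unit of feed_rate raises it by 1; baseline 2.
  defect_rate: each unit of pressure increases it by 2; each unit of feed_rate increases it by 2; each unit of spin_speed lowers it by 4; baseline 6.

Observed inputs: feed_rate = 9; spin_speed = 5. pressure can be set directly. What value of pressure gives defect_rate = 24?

Intervening on pressure fixes its value directly, overriding its dependence on feed_rate.
Substituting into the defect_rate equation gives defect_rate = 2*pressure + 4.
Solve 2*pressure + 4 = 24: pressure = (24 - 4) / 2 = 10.

pressure = 10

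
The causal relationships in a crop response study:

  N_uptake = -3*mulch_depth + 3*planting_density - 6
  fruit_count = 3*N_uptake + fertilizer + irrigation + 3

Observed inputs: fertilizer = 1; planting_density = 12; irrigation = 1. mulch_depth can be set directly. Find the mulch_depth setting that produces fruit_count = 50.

Substituting into the N_uptake equation gives N_uptake = -3*mulch_depth + 30.
Substituting into the fruit_count equation gives fruit_count = -9*mulch_depth + 95.
Solve -9*mulch_depth + 95 = 50: mulch_depth = (50 - 95) / -9 = 5.

mulch_depth = 5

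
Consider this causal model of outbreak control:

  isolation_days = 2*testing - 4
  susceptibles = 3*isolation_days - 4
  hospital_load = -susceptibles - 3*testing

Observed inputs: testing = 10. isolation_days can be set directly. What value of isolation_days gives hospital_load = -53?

Intervening on isolation_days fixes its value directly, overriding its dependence on testing.
Substituting into the hospital_load equation gives hospital_load = -3*isolation_days - 26.
Solve -3*isolation_days - 26 = -53: isolation_days = (-53 + 26) / -3 = 9.

isolation_days = 9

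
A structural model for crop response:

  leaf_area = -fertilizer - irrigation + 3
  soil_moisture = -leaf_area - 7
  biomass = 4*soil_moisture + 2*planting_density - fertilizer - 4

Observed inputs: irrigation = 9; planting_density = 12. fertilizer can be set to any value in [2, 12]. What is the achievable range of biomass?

22 to 52

Substituting into the leaf_area equation gives leaf_area = -fertilizer - 6.
Substituting into the soil_moisture equation gives soil_moisture = fertilizer - 1.
So biomass = 3*fertilizer + 16.
Linear in fertilizer, so extremes are at the endpoints: fertilizer = 2 gives biomass = 22; fertilizer = 12 gives biomass = 52.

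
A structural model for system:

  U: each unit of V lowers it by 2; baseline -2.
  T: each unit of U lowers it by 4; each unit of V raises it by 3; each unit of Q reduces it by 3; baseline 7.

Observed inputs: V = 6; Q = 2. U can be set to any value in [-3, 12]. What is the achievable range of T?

Intervening on U fixes its value directly, overriding its dependence on V.
Substituting into the T equation gives T = -4*U + 19.
Linear in U, so extremes are at the endpoints: U = -3 gives T = 31; U = 12 gives T = -29.

-29 to 31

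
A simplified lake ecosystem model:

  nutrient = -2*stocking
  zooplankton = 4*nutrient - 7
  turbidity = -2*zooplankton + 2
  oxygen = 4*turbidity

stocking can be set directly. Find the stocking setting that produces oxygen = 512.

stocking = 7

Substituting into the zooplankton equation gives zooplankton = -8*stocking - 7.
Substituting into the turbidity equation gives turbidity = 16*stocking + 16.
oxygen becomes 64*stocking + 64.
Solve 64*stocking + 64 = 512: stocking = (512 - 64) / 64 = 7.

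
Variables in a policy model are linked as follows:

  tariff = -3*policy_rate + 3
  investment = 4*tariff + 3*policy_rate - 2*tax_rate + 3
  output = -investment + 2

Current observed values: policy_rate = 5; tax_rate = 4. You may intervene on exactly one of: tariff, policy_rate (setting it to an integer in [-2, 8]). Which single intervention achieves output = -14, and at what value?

Intervening on tariff: output = -4*tariff - 8. Reaching -14 requires tariff = 3/2, not an integer.
Intervening on policy_rate: with other inputs at their observed values, output = 9*policy_rate - 5. Solving for -14 gives policy_rate = -1, within [-2, 8].

set policy_rate = -1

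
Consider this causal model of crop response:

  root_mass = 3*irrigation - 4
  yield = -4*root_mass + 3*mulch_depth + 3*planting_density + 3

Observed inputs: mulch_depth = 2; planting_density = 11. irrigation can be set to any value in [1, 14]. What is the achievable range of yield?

Substituting into the yield equation gives yield = -12*irrigation + 58.
Linear in irrigation, so extremes are at the endpoints: irrigation = 1 gives yield = 46; irrigation = 14 gives yield = -110.

-110 to 46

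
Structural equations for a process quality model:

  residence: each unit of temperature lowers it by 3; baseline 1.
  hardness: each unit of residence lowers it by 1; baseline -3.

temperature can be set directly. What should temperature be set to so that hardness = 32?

Substituting into the hardness equation gives hardness = 3*temperature - 4.
Solve 3*temperature - 4 = 32: temperature = (32 + 4) / 3 = 12.

temperature = 12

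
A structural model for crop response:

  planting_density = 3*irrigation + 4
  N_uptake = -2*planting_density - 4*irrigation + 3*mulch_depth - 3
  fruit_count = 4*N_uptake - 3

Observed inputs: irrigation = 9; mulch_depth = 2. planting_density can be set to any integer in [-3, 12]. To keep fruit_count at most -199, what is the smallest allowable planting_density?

Intervening on planting_density fixes its value directly, overriding its dependence on irrigation.
Substituting into the N_uptake equation gives N_uptake = -2*planting_density - 33.
Substituting into the fruit_count equation gives fruit_count = -8*planting_density - 135.
Require -8*planting_density - 135 ≤ -199, so planting_density ≥ 8.
The smallest integer in [-3, 12] satisfying this is 8.

planting_density = 8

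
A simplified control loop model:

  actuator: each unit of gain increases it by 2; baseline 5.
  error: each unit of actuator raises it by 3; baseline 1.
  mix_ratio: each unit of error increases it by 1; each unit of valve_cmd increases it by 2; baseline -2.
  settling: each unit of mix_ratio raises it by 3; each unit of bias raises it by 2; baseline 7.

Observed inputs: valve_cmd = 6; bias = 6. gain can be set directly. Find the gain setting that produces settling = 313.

gain = 12

Substituting into the error equation gives error = 6*gain + 16.
Substituting into the mix_ratio equation gives mix_ratio = 6*gain + 26.
So settling = 18*gain + 97.
Solve 18*gain + 97 = 313: gain = (313 - 97) / 18 = 12.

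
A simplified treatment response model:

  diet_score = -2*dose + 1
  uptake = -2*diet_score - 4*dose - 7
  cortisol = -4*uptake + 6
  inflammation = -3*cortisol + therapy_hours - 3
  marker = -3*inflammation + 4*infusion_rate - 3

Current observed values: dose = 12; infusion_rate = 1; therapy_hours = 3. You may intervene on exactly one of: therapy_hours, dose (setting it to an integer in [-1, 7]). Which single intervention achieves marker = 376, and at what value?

set therapy_hours = 4

Intervening on therapy_hours: with other inputs at their observed values, marker = -3*therapy_hours + 388. Solving for 376 gives therapy_hours = 4, within [-1, 7].
Intervening on dose: the paths from dose to marker cancel (net effect zero), leaving marker = 379; 376 is unreachable this way.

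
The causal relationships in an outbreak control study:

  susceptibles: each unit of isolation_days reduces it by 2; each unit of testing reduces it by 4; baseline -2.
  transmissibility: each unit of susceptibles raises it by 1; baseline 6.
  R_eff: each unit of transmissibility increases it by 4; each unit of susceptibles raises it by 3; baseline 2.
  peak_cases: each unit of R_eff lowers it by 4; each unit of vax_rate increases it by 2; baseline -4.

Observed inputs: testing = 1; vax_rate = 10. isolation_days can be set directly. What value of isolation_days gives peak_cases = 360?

Substituting into the susceptibles equation gives susceptibles = -2*isolation_days - 6.
Substituting into the transmissibility equation gives transmissibility = -2*isolation_days.
Substituting into the R_eff equation gives R_eff = -14*isolation_days - 16.
Substituting into the peak_cases equation gives peak_cases = 56*isolation_days + 80.
Solve 56*isolation_days + 80 = 360: isolation_days = (360 - 80) / 56 = 5.

isolation_days = 5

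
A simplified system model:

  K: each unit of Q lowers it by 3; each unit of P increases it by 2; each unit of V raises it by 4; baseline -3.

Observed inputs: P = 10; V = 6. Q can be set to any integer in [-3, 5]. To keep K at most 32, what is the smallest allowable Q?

Substituting into the K equation gives K = -3*Q + 41.
Require -3*Q + 41 ≤ 32, so Q ≥ 3.
The smallest integer in [-3, 5] satisfying this is 3.

Q = 3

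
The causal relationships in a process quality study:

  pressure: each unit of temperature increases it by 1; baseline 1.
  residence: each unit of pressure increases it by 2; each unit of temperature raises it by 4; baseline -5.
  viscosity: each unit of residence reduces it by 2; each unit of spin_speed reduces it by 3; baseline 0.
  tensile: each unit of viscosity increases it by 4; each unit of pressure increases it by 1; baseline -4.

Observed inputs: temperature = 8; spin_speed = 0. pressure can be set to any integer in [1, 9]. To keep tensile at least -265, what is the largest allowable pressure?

Intervening on pressure fixes its value directly, overriding its dependence on temperature.
Substituting into the residence equation gives residence = 2*pressure + 27.
viscosity becomes -4*pressure - 54.
Substituting into the tensile equation gives tensile = -15*pressure - 220.
Require -15*pressure - 220 ≥ -265, so pressure ≤ 3.
The largest integer in [1, 9] satisfying this is 3.

pressure = 3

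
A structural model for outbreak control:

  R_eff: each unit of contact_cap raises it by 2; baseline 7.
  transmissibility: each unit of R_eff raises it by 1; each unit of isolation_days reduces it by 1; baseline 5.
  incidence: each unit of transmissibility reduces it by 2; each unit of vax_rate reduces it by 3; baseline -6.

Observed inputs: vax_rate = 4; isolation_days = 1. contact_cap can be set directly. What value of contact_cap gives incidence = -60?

contact_cap = 5

Substituting into the transmissibility equation gives transmissibility = 2*contact_cap + 11.
Substituting into the incidence equation gives incidence = -4*contact_cap - 40.
Solve -4*contact_cap - 40 = -60: contact_cap = (-60 + 40) / -4 = 5.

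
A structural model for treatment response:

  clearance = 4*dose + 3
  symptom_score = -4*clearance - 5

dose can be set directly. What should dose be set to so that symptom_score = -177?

dose = 10

Substituting into the symptom_score equation gives symptom_score = -16*dose - 17.
Solve -16*dose - 17 = -177: dose = (-177 + 17) / -16 = 10.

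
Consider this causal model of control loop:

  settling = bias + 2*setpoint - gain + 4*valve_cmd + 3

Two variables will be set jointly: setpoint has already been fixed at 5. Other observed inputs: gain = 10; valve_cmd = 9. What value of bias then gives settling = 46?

bias = 7

With setpoint held at 5:
Substituting into the settling equation gives settling = bias + 39.
Solve bias + 39 = 46: bias = (46 - 39) / 1 = 7.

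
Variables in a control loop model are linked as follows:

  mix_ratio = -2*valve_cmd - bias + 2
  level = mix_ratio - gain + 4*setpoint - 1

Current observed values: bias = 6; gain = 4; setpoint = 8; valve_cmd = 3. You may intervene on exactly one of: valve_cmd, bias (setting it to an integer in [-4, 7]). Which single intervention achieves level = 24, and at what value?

set bias = -1

Intervening on valve_cmd: level = -2*valve_cmd + 23. Reaching 24 requires valve_cmd = -1/2, not an integer.
Intervening on bias: with other inputs at their observed values, level = -bias + 23. Solving for 24 gives bias = -1, within [-4, 7].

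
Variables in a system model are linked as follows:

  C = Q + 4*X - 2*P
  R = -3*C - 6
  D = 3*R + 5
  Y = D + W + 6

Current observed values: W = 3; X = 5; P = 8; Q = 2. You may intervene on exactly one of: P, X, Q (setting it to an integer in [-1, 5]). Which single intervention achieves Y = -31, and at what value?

Intervening on P: Y = 18*P - 202. Reaching -31 requires P = 19/2, not an integer.
Intervening on X: Y = -36*X + 122. Reaching -31 requires X = 17/4, not an integer.
Intervening on Q: with other inputs at their observed values, Y = -9*Q - 40. Solving for -31 gives Q = -1, within [-1, 5].

set Q = -1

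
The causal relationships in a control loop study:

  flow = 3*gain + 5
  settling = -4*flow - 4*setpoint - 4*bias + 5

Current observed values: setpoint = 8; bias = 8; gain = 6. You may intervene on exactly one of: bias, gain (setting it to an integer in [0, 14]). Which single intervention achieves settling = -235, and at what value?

set gain = 13

Intervening on bias: settling = -4*bias - 119. Reaching -235 requires bias = 29, outside [0, 14].
Intervening on gain: with other inputs at their observed values, settling = -12*gain - 79. Solving for -235 gives gain = 13, within [0, 14].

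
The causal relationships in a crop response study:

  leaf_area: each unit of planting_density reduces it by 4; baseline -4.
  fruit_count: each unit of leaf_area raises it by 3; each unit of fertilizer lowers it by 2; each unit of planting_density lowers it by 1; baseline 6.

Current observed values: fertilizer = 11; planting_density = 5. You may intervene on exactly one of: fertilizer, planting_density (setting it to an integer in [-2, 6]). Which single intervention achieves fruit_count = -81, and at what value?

Intervening on fertilizer: with other inputs at their observed values, fruit_count = -2*fertilizer - 71. Solving for -81 gives fertilizer = 5, within [-2, 6].
Intervening on planting_density: fruit_count = -13*planting_density - 28. Reaching -81 requires planting_density = 53/13, not an integer.

set fertilizer = 5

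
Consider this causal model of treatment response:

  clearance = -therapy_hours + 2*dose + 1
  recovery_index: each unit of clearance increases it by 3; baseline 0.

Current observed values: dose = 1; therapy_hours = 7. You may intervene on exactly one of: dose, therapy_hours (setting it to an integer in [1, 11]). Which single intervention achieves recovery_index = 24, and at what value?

Intervening on dose: with other inputs at their observed values, recovery_index = 6*dose - 18. Solving for 24 gives dose = 7, within [1, 11].
Intervening on therapy_hours: recovery_index = -3*therapy_hours + 9. Reaching 24 requires therapy_hours = -5, outside [1, 11].

set dose = 7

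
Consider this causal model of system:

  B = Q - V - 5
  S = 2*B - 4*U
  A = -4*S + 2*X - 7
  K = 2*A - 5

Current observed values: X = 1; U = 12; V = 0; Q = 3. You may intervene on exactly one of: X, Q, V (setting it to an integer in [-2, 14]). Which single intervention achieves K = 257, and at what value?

set Q = 12

Intervening on X: K = 4*X + 397. Reaching 257 requires X = -35, outside [-2, 14].
Intervening on Q: with other inputs at their observed values, K = -16*Q + 449. Solving for 257 gives Q = 12, within [-2, 14].
Intervening on V: K = 16*V + 401. Reaching 257 requires V = -9, outside [-2, 14].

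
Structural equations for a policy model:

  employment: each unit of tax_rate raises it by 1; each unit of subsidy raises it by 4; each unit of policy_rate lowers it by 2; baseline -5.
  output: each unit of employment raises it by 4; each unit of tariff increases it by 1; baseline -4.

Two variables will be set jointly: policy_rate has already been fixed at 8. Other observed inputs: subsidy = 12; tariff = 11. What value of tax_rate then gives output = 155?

With policy_rate held at 8:
Substituting into the employment equation gives employment = tax_rate + 27.
So output = 4*tax_rate + 115.
Solve 4*tax_rate + 115 = 155: tax_rate = (155 - 115) / 4 = 10.

tax_rate = 10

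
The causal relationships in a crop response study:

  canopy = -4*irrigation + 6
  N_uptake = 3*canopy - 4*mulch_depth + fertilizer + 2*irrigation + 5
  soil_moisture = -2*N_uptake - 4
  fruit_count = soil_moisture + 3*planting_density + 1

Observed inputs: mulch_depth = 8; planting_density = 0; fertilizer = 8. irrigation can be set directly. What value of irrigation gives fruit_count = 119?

Substituting into the N_uptake equation gives N_uptake = -10*irrigation - 1.
Substituting into the soil_moisture equation gives soil_moisture = 20*irrigation - 2.
Substituting into the fruit_count equation gives fruit_count = 20*irrigation - 1.
Solve 20*irrigation - 1 = 119: irrigation = (119 + 1) / 20 = 6.

irrigation = 6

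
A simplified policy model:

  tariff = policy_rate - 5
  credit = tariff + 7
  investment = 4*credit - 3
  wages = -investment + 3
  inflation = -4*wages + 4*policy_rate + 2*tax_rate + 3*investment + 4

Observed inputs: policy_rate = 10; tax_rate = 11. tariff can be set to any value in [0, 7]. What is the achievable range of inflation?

Intervening on tariff fixes its value directly, overriding its dependence on policy_rate.
Substituting into the investment equation gives investment = 4*tariff + 25.
wages becomes -4*tariff - 22.
So inflation = 28*tariff + 229.
Linear in tariff, so extremes are at the endpoints: tariff = 0 gives inflation = 229; tariff = 7 gives inflation = 425.

229 to 425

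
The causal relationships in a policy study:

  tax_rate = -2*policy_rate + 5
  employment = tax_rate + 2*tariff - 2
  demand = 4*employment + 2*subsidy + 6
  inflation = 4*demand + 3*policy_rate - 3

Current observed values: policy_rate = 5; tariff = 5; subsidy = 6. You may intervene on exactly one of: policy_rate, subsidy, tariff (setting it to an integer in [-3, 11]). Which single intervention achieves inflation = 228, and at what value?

set tariff = 8

Intervening on policy_rate: inflation = -29*policy_rate + 277. Reaching 228 requires policy_rate = 49/29, not an integer.
Intervening on subsidy: inflation = 8*subsidy + 84. Reaching 228 requires subsidy = 18, outside [-3, 11].
Intervening on tariff: with other inputs at their observed values, inflation = 32*tariff - 28. Solving for 228 gives tariff = 8, within [-3, 11].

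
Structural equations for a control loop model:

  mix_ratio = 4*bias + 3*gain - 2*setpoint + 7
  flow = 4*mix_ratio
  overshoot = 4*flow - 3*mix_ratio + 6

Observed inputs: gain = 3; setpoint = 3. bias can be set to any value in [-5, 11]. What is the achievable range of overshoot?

-124 to 708

Substituting into the mix_ratio equation gives mix_ratio = 4*bias + 10.
Substituting into the flow equation gives flow = 16*bias + 40.
overshoot becomes 52*bias + 136.
Linear in bias, so extremes are at the endpoints: bias = -5 gives overshoot = -124; bias = 11 gives overshoot = 708.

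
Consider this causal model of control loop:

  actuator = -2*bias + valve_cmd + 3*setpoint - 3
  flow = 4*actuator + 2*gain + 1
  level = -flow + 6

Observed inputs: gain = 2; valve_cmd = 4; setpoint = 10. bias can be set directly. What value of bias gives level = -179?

Substituting into the actuator equation gives actuator = -2*bias + 31.
flow becomes -8*bias + 129.
Substituting into the level equation gives level = 8*bias - 123.
Solve 8*bias - 123 = -179: bias = (-179 + 123) / 8 = -7.

bias = -7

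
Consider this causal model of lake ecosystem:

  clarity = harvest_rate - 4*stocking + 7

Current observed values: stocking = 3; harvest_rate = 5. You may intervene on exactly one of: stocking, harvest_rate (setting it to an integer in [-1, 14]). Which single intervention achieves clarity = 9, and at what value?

Intervening on stocking: clarity = -4*stocking + 12. Reaching 9 requires stocking = 3/4, not an integer.
Intervening on harvest_rate: with other inputs at their observed values, clarity = harvest_rate - 5. Solving for 9 gives harvest_rate = 14, within [-1, 14].

set harvest_rate = 14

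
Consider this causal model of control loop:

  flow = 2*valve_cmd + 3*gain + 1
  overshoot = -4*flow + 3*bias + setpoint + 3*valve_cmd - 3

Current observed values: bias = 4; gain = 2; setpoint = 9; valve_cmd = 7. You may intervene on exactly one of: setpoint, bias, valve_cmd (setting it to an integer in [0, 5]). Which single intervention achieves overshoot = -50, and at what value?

set setpoint = 4

Intervening on setpoint: with other inputs at their observed values, overshoot = setpoint - 54. Solving for -50 gives setpoint = 4, within [0, 5].
Intervening on bias: overshoot = 3*bias - 57. Reaching -50 requires bias = 7/3, not an integer.
Intervening on valve_cmd: overshoot = -5*valve_cmd - 10. Reaching -50 requires valve_cmd = 8, outside [0, 5].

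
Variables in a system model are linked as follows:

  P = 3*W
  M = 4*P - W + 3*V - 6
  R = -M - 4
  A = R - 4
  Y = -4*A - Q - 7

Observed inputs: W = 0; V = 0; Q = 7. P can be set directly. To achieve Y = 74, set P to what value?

Intervening on P fixes its value directly, overriding its dependence on W.
Substituting into the M equation gives M = 4*P - 6.
Substituting into the R equation gives R = -4*P + 2.
This gives A = -4*P - 2.
So Y = 16*P - 6.
Solve 16*P - 6 = 74: P = (74 + 6) / 16 = 5.

P = 5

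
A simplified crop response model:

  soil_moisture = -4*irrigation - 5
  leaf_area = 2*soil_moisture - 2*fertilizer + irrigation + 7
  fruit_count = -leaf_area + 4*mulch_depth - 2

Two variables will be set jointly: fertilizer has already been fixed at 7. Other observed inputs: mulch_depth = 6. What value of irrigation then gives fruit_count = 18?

With fertilizer held at 7:
Substituting into the leaf_area equation gives leaf_area = -7*irrigation - 17.
Substituting into the fruit_count equation gives fruit_count = 7*irrigation + 39.
Solve 7*irrigation + 39 = 18: irrigation = (18 - 39) / 7 = -3.

irrigation = -3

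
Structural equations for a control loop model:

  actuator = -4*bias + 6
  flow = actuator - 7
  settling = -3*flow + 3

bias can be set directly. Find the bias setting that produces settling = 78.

Substituting into the flow equation gives flow = -4*bias - 1.
So settling = 12*bias + 6.
Solve 12*bias + 6 = 78: bias = (78 - 6) / 12 = 6.

bias = 6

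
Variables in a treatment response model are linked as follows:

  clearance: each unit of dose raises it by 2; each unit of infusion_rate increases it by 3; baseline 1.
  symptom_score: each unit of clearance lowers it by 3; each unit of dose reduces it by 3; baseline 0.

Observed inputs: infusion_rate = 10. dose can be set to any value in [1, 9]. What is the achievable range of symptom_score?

-174 to -102

Substituting into the clearance equation gives clearance = 2*dose + 31.
So symptom_score = -9*dose - 93.
Linear in dose, so extremes are at the endpoints: dose = 1 gives symptom_score = -102; dose = 9 gives symptom_score = -174.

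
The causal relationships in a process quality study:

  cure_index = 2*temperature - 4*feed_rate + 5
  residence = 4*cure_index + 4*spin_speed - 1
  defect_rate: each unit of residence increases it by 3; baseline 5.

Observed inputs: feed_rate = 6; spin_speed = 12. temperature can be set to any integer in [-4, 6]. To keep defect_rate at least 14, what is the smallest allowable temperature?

Substituting into the cure_index equation gives cure_index = 2*temperature - 19.
Substituting into the residence equation gives residence = 8*temperature - 29.
This gives defect_rate = 24*temperature - 82.
Require 24*temperature - 82 ≥ 14, so temperature ≥ 4.
The smallest integer in [-4, 6] satisfying this is 4.

temperature = 4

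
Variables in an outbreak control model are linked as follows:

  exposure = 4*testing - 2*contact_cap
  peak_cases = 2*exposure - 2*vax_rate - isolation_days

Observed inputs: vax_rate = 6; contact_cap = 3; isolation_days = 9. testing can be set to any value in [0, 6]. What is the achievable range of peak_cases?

Substituting into the exposure equation gives exposure = 4*testing - 6.
Substituting into the peak_cases equation gives peak_cases = 8*testing - 33.
Linear in testing, so extremes are at the endpoints: testing = 0 gives peak_cases = -33; testing = 6 gives peak_cases = 15.

-33 to 15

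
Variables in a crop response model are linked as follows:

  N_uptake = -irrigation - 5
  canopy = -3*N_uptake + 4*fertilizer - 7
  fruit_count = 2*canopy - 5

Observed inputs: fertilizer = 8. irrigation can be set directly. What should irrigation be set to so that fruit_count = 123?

irrigation = 8

Substituting into the canopy equation gives canopy = 3*irrigation + 40.
fruit_count becomes 6*irrigation + 75.
Solve 6*irrigation + 75 = 123: irrigation = (123 - 75) / 6 = 8.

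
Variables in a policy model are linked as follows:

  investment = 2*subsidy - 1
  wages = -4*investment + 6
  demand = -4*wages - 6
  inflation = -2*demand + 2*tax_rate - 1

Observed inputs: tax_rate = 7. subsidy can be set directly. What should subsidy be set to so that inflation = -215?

Substituting into the wages equation gives wages = -8*subsidy + 10.
Substituting into the demand equation gives demand = 32*subsidy - 46.
So inflation = -64*subsidy + 105.
Solve -64*subsidy + 105 = -215: subsidy = (-215 - 105) / -64 = 5.

subsidy = 5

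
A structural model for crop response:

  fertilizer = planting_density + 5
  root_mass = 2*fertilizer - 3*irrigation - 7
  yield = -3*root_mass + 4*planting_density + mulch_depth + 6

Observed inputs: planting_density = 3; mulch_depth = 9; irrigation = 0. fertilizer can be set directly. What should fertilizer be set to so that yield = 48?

Intervening on fertilizer fixes its value directly, overriding its dependence on planting_density.
Substituting into the root_mass equation gives root_mass = 2*fertilizer - 7.
Substituting into the yield equation gives yield = -6*fertilizer + 48.
Solve -6*fertilizer + 48 = 48: fertilizer = (48 - 48) / -6 = 0.

fertilizer = 0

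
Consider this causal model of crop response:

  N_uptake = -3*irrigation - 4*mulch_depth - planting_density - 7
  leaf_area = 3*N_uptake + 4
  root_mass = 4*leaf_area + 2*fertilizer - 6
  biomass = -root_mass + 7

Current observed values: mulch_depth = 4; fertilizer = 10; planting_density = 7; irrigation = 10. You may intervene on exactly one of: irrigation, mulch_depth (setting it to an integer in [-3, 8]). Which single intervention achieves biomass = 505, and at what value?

set mulch_depth = 0

Intervening on irrigation: biomass = 36*irrigation + 337. Reaching 505 requires irrigation = 14/3, not an integer.
Intervening on mulch_depth: with other inputs at their observed values, biomass = 48*mulch_depth + 505. Solving for 505 gives mulch_depth = 0, within [-3, 8].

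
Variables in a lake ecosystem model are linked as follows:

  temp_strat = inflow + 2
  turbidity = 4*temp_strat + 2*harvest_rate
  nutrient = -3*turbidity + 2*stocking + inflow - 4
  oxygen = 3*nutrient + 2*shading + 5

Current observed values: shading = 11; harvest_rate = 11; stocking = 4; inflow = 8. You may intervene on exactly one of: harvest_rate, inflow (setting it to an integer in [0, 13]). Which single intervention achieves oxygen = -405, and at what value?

Intervening on harvest_rate: with other inputs at their observed values, oxygen = -18*harvest_rate - 297. Solving for -405 gives harvest_rate = 6, within [0, 13].
Intervening on inflow: oxygen = -33*inflow - 231. Reaching -405 requires inflow = 58/11, not an integer.

set harvest_rate = 6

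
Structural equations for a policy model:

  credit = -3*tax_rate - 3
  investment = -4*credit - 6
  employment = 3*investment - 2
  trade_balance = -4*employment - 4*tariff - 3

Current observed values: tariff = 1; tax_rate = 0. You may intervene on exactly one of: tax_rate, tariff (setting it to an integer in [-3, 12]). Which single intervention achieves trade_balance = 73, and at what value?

set tax_rate = -1

Intervening on tax_rate: with other inputs at their observed values, trade_balance = -144*tax_rate - 71. Solving for 73 gives tax_rate = -1, within [-3, 12].
Intervening on tariff: trade_balance = -4*tariff - 67. Reaching 73 requires tariff = -35, outside [-3, 12].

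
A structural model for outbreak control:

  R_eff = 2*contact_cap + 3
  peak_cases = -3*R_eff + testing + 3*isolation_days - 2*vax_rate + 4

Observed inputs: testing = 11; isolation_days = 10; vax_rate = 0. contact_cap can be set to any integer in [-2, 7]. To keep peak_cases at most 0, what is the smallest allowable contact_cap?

Substituting into the peak_cases equation gives peak_cases = -6*contact_cap + 36.
Require -6*contact_cap + 36 ≤ 0, so contact_cap ≥ 6.
The smallest integer in [-2, 7] satisfying this is 6.

contact_cap = 6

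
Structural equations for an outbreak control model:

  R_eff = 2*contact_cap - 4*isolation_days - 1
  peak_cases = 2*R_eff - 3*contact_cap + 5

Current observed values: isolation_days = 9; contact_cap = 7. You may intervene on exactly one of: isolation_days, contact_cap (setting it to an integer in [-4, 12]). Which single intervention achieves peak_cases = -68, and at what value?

Intervening on isolation_days: peak_cases = -8*isolation_days + 10. Reaching -68 requires isolation_days = 39/4, not an integer.
Intervening on contact_cap: with other inputs at their observed values, peak_cases = contact_cap - 69. Solving for -68 gives contact_cap = 1, within [-4, 12].

set contact_cap = 1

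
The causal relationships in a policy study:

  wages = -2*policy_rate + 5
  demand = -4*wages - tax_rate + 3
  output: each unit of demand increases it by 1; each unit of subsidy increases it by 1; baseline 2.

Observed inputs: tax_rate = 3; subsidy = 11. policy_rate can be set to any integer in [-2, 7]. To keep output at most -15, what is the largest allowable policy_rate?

Substituting into the demand equation gives demand = 8*policy_rate - 20.
Substituting into the output equation gives output = 8*policy_rate - 7.
Require 8*policy_rate - 7 ≤ -15, so policy_rate ≤ -1.
The largest integer in [-2, 7] satisfying this is -1.

policy_rate = -1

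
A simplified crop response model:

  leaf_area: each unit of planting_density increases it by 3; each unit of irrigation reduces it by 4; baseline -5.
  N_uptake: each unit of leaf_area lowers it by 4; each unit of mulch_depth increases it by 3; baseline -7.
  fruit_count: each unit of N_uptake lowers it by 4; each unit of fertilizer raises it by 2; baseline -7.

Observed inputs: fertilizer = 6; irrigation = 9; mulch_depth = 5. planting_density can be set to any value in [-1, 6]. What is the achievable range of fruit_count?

-731 to -395

Substituting into the leaf_area equation gives leaf_area = 3*planting_density - 41.
Substituting into the N_uptake equation gives N_uptake = -12*planting_density + 172.
Substituting into the fruit_count equation gives fruit_count = 48*planting_density - 683.
Linear in planting_density, so extremes are at the endpoints: planting_density = -1 gives fruit_count = -731; planting_density = 6 gives fruit_count = -395.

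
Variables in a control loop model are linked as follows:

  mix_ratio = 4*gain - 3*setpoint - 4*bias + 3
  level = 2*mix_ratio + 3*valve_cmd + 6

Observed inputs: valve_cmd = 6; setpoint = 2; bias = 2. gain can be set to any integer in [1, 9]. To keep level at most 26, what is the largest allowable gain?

gain = 3

Substituting into the mix_ratio equation gives mix_ratio = 4*gain - 11.
Substituting into the level equation gives level = 8*gain + 2.
Require 8*gain + 2 ≤ 26, so gain ≤ 3.
The largest integer in [1, 9] satisfying this is 3.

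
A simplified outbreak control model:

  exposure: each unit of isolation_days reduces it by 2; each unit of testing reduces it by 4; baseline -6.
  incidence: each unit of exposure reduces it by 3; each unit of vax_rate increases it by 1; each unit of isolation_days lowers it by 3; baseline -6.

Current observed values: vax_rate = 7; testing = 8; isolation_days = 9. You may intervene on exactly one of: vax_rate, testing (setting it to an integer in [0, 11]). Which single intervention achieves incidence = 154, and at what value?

set testing = 9

Intervening on vax_rate: incidence = vax_rate + 135. Reaching 154 requires vax_rate = 19, outside [0, 11].
Intervening on testing: with other inputs at their observed values, incidence = 12*testing + 46. Solving for 154 gives testing = 9, within [0, 11].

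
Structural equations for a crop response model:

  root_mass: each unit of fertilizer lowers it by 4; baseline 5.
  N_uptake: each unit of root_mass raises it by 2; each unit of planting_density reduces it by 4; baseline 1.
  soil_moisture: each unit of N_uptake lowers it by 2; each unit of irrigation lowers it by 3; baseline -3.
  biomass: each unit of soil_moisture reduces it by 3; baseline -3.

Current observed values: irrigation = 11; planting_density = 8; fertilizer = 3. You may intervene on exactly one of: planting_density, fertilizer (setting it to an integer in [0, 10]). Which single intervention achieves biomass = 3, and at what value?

Intervening on planting_density: with other inputs at their observed values, biomass = -24*planting_density + 27. Solving for 3 gives planting_density = 1, within [0, 10].
Intervening on fertilizer: biomass = -48*fertilizer - 21. Reaching 3 requires fertilizer = -1/2, not an integer.

set planting_density = 1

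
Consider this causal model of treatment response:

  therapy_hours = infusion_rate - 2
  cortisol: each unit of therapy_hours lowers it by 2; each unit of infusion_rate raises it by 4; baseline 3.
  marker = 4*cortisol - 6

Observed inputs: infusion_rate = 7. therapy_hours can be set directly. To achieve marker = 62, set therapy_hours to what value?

Intervening on therapy_hours fixes its value directly, overriding its dependence on infusion_rate.
Substituting into the cortisol equation gives cortisol = -2*therapy_hours + 31.
marker becomes -8*therapy_hours + 118.
Solve -8*therapy_hours + 118 = 62: therapy_hours = (62 - 118) / -8 = 7.

therapy_hours = 7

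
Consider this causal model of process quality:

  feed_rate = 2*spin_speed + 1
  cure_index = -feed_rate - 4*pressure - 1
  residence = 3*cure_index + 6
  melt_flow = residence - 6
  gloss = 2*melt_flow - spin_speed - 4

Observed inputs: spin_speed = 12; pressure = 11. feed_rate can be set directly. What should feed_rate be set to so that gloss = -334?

Intervening on feed_rate fixes its value directly, overriding its dependence on spin_speed.
Substituting into the cure_index equation gives cure_index = -feed_rate - 45.
Substituting into the residence equation gives residence = -3*feed_rate - 129.
This gives melt_flow = -3*feed_rate - 135.
This gives gloss = -6*feed_rate - 286.
Solve -6*feed_rate - 286 = -334: feed_rate = (-334 + 286) / -6 = 8.

feed_rate = 8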